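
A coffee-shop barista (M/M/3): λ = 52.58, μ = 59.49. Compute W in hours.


a = 0.8838; ρ = 0.2946; P₀ = 0.410244
Lq = P₀·a^c·ρ/(c!(1−ρ)²) = 0.02795
Wq = Lq/λ = 0.02795/52.58 = 0.0005316 hr
W = Wq + 1/μ = 0.0005316 + 0.01681 = 0.01734 hr

Final: 0.01734 hr


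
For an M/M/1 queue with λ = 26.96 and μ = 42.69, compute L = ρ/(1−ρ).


ρ = λ/μ = 26.96/42.69 = 0.6315
L = ρ/(1−ρ) = 0.6315/(1 − 0.6315) = 0.6315/0.3685 = 1.7139

Final: 1.7139


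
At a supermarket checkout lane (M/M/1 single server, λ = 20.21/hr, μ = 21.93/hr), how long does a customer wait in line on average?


ρ = 20.21/21.93 = 0.9216
Wq = ρ/(μ−λ) = 0.9216/(21.93 − 20.21) = 0.9216/1.72 = 0.5358 hr

Final: 0.5358 hr


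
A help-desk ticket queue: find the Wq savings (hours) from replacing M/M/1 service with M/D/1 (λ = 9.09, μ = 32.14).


ρ = 9.09/32.14 = 0.2828
Wq(M/M/1) = ρ/(μ−λ) = 0.2828/23.05 = 0.01227 hr
Wq(M/D/1) = ρ/(2(μ−λ)) = 0.006135 hr
Savings = 0.01227 − 0.006135 = 0.006135 hr

Final: 0.006135 hr


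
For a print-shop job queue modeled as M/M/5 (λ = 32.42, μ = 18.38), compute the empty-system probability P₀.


a = λ/μ = 32.42/18.38 = 1.7639; ρ = a/c = 0.3528
Σ_{k=0}^{4} a^k/k! (terms k=0..4) = 1.00000 + 1.76387 + 1.55563 + 0.91464 + 0.40333 = 5.63747
Tail: a^5/(5!(1−ρ)) = 17.07409/(120·0.6472) = 0.21984
P₀ = 1/(5.63747 + 0.21984) = 1/5.85731 = 0.170727

Final: 0.170727


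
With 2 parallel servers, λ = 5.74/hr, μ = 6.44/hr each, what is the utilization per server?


ρ = λ/(cμ) = 5.74/(2·6.44) = 5.74/12.88 = 0.4457

Final: 0.4457


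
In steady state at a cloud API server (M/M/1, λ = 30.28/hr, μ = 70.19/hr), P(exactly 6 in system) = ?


ρ = 30.28/70.19 = 0.4314
P_n = (1−ρ)·ρ^n = (1 − 0.4314)·0.4314^6 = 0.5686·0.006446 = 0.003665

Final: 0.003665


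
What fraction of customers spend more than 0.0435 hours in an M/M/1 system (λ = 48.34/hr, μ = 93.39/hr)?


W ~ Exponential(μ−λ) for M/M/1.
μ − λ = 93.39 − 48.34 = 45.0500
P(W > t) = e^{−(μ−λ)t} = e^{−1.9597} = 0.140904

Final: 0.140904


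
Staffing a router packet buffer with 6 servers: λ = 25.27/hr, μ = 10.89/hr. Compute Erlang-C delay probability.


a = λ/μ = 2.3205; ρ = a/6 = 0.3867
P₀ = 0.097870 (from M/M/c formula)
C(c,a) = [a^c/(c!(1−ρ))]·P₀ = [156.12202/(720·0.6133)]·0.097870
= 0.35358·0.097870 = 0.034605

Final: 0.034605


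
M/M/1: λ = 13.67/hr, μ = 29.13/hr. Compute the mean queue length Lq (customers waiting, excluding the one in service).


ρ = 13.67/29.13 = 0.4693
Lq = ρ²/(1−ρ) = 0.2202/0.5307 = 0.4149

Final: 0.4149


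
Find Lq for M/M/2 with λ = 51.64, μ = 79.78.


a = λ/μ = 0.6473; ρ = a/2 = 0.3236
P₀ = 0.510985
Lq = P₀·a^c·ρ / (c!·(1−ρ)²) = 0.510985·0.41897·0.3236/(2·0.45746)
= 0.07573

Final: 0.07573


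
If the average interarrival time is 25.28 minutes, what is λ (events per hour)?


λ = 1/(interarrival time) in consistent units.
1 hour = 60 min, so λ = 60/25.28 = 2.3734 per hour

Final: 2.3734 /hr


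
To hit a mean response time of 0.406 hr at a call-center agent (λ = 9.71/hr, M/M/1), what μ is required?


W = 1/(μ−λ) ⇒ μ − λ = 1/W = 1/0.406 = 2.4631
μ = λ + 1/W = 9.71 + 2.4631 = 12.1731 per hr

Final: 12.1731 /hr


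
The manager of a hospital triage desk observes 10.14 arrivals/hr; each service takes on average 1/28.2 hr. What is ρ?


ρ = λ/μ = 10.14/28.2 = 0.3596

Final: 0.3596


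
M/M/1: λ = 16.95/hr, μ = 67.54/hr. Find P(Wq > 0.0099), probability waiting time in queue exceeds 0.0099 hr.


ρ = 16.95/67.54 = 0.2510
P(Wq > t) = ρ·e^{−(μ−λ)t} = 0.2510·e^{−0.5008}
= 0.2510·0.606021 = 0.152088

Final: 0.152088


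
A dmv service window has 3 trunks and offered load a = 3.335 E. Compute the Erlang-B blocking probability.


B(c,a) = (a^c/c!) / Σ_{k=0}^{c} a^k/k!
a^3/3! = 6.182103
Σ terms (k=0..3): 1.00000 + 3.33500 + 5.56111 + 6.18210 = 16.078216
B = 6.182103/16.078216 = 0.384502

Final: 0.384502


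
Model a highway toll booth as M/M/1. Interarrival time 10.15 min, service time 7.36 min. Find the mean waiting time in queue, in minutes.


λ = 60/10.15 = 5.9113 /hr
μ = 60/7.36 = 8.1522 /hr
ρ = λ/μ = 5.9113/8.1522 = 0.7251
Wq = ρ/(μ−λ) = 0.7251/(8.1522−5.9113) = 0.32359 hr
In minutes: 0.32359·60 = 19.416 min

Final: 19.416 min


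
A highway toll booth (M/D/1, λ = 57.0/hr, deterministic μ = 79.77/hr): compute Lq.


ρ = 57.0/79.77 = 0.7146
M/D/1: Lq = ρ²/(2(1−ρ)) = 0.5106/(2·0.2854) = 0.89437

Final: 0.89437


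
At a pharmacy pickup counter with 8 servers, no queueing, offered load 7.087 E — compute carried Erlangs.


B(8,7.087) = 0.183824 (Erlang-B)
Carried load = a(1 − B) = 7.087·(1 − 0.183824) = 7.087·0.816176 = 5.7842 E

Final: 5.7842 Erlangs


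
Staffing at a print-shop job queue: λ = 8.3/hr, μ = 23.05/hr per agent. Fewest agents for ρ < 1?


Stability requires cμ > λ ⇔ c > λ/μ.
λ/μ = 8.3/23.05 = 0.3601
Minimum integer c = ⌊0.3601⌋ + 1 = 1
Check: 1·23.05 = 23.05 > 8.3, while 0·23.05 = 0.00 ≤ 8.3

Final: 1 servers


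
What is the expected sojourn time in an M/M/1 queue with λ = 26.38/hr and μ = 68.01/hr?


W = 1/(μ−λ) = 1/(68.01 − 26.38) = 1/41.63 = 0.02402 hr

Final: 0.02402 hr


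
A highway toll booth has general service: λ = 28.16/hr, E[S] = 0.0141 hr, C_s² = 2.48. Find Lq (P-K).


ρ = λ·E[S] = 28.16·0.0141 = 0.3971
Lq = ρ²(1+C_s²)/(2(1−ρ)) = 0.1577·(1+2.48)/(2·0.6029)
= 0.1577·3.4800/1.2059 = 0.45496

Final: 0.45496


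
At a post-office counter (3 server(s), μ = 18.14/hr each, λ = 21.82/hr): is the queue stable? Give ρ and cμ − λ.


Total capacity cμ = 3·18.14 = 54.42/hr
ρ = λ/(cμ) = 21.82/54.42 = 0.4010
Stable ⇔ ρ < 1: YES
Spare capacity = cμ − λ = 54.42 − 21.82 = 32.60/hr

Final: ρ = 0.4010; stable; margin = 32.60/hr


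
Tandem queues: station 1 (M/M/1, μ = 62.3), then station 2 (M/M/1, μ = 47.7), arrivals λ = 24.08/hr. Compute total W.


Each node sees arrival rate λ = 24.08/hr (tandem ⇒ throughput preserved).
W₁ = 1/(μ₁−λ) = 1/(62.3−24.08) = 0.02616 hr
W₂ = 1/(μ₂−λ) = 1/(47.7−24.08) = 0.04234 hr
W_total = W₁ + W₂ = 0.02616 + 0.04234 = 0.06850 hr

Final: 0.06850 hr


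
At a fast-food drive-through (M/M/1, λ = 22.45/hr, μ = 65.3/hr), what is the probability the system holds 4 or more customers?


ρ = 22.45/65.3 = 0.3438
P(N ≥ n) = ρ^n = 0.3438^4 = 0.013971

Final: 0.013971


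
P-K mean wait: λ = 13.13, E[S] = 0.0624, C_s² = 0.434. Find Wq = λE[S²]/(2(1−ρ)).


ρ = λ·E[S] = 13.13·0.0624 = 0.8193
E[S²] = E[S]²(1+C_s²) = 0.0624²·(1+0.434) = 0.005584
Wq = λ·E[S²]/(2(1−ρ)) = 13.13·0.005584/(2·0.1807) = 0.20287 hr

Final: 0.20287 hr


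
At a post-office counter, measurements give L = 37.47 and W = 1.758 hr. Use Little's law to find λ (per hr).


λ = L/W = 37.47/1.758 = 21.3140 /hr

Final: 21.3140 /hr


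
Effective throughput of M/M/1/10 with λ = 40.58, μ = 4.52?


ρ = 8.9779; P_K = (1−ρ)ρ^10/(1−ρ^11) = 0.888615
λ_eff = λ(1 − P_K) = 40.58·(1 − 0.888615) = 40.58·0.111385 = 4.5200 /hr

Final: 4.5200 /hr


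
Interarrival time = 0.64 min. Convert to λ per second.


λ = 1/(interarrival time) in consistent units.
1 second = 0.0166667 min, so λ = 0.0166667/0.64 = 0.02604 per second

Final: 0.02604 /sec


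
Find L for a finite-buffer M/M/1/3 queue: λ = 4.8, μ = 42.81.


ρ = 4.8/42.81 = 0.1121
L = ρ[1 − (K+1)ρ^K + Kρ^(K+1)] / [(1−ρ)(1−ρ^(K+1))]
Numerator: 0.1121·(1 − 4·0.001410 + 3·0.0001580) = 0.111544
Denominator: (0.8879)·(0.999842) = 0.887736
L = 0.111544/0.887736 = 0.1257

Final: 0.1257


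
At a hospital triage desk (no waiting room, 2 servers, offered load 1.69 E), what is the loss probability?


B(c,a) = (a^c/c!) / Σ_{k=0}^{c} a^k/k!
a^2/2! = 1.428050
Σ terms (k=0..2): 1.00000 + 1.69000 + 1.42805 = 4.118050
B = 1.428050/4.118050 = 0.346778

Final: 0.346778


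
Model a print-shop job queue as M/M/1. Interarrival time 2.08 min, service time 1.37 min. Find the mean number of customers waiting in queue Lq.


λ = 60/2.08 = 28.8462 /hr
μ = 60/1.37 = 43.7956 /hr
ρ = λ/μ = 28.8462/43.7956 = 0.6587
Lq = ρ²/(1−ρ) = 0.4338/0.3413 = 1.2709

Final: 1.2709


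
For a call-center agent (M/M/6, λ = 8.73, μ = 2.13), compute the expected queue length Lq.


a = λ/μ = 4.0986; ρ = a/6 = 0.6831
P₀ = 0.014893
Lq = P₀·a^c·ρ / (c!·(1−ρ)²) = 0.014893·4740.32198·0.6831/(720·0.10043)
= 0.66696

Final: 0.66696


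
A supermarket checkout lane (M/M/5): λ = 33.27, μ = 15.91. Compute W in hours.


a = 2.0911; ρ = 0.4182; P₀ = 0.122382
Lq = P₀·a^c·ρ/(c!(1−ρ)²) = 0.05039
Wq = Lq/λ = 0.05039/33.27 = 0.001515 hr
W = Wq + 1/μ = 0.001515 + 0.06285 = 0.06437 hr

Final: 0.06437 hr


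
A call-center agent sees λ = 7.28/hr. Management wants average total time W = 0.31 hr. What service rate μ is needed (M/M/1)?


W = 1/(μ−λ) ⇒ μ − λ = 1/W = 1/0.31 = 3.2258
μ = λ + 1/W = 7.28 + 3.2258 = 10.5058 per hr

Final: 10.5058 /hr


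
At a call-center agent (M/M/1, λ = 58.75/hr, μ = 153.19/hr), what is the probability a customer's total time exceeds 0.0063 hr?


W ~ Exponential(μ−λ) for M/M/1.
μ − λ = 153.19 − 58.75 = 94.4400
P(W > t) = e^{−(μ−λ)t} = e^{−0.5950} = 0.551578

Final: 0.551578


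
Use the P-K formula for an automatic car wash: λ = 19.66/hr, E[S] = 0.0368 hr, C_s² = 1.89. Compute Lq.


ρ = λ·E[S] = 19.66·0.0368 = 0.7235
Lq = ρ²(1+C_s²)/(2(1−ρ)) = 0.5234·(1+1.89)/(2·0.2765)
= 0.5234·2.8900/0.5530 = 2.73537

Final: 2.73537


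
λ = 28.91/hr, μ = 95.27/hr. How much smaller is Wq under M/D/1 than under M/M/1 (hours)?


ρ = 28.91/95.27 = 0.3035
Wq(M/M/1) = ρ/(μ−λ) = 0.3035/66.36 = 0.004573 hr
Wq(M/D/1) = ρ/(2(μ−λ)) = 0.002286 hr
Savings = 0.004573 − 0.002286 = 0.002286 hr

Final: 0.002286 hr


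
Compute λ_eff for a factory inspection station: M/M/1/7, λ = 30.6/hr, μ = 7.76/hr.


ρ = 3.9433; P_K = (1−ρ)ρ^7/(1−ρ^8) = 0.746418
λ_eff = λ(1 − P_K) = 30.6·(1 − 0.746418) = 30.6·0.253582 = 7.7596 /hr

Final: 7.7596 /hr


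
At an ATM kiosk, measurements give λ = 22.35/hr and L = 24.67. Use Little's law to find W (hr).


W = L/λ = 24.67/22.35 = 1.1038 hr

Final: 1.1038 hr


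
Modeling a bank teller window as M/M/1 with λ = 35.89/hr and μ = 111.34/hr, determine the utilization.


ρ = λ/μ = 35.89/111.34 = 0.3223

Final: 0.3223


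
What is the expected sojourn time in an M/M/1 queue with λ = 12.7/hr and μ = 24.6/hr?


W = 1/(μ−λ) = 1/(24.6 − 12.7) = 1/11.90 = 0.08403 hr

Final: 0.08403 hr


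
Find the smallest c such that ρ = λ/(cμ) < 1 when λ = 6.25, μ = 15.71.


Stability requires cμ > λ ⇔ c > λ/μ.
λ/μ = 6.25/15.71 = 0.3978
Minimum integer c = ⌊0.3978⌋ + 1 = 1
Check: 1·15.71 = 15.71 > 6.25, while 0·15.71 = 0.00 ≤ 6.25

Final: 1 servers


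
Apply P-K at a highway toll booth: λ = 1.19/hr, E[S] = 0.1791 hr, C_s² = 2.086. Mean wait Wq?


ρ = λ·E[S] = 1.19·0.1791 = 0.2131
E[S²] = E[S]²(1+C_s²) = 0.1791²·(1+2.086) = 0.098989
Wq = λ·E[S²]/(2(1−ρ)) = 1.19·0.098989/(2·0.7869) = 0.07485 hr

Final: 0.07485 hr


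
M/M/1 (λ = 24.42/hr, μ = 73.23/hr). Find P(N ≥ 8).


ρ = 24.42/73.23 = 0.3335
P(N ≥ n) = ρ^n = 0.3335^8 = 0.0001529

Final: 0.0001529


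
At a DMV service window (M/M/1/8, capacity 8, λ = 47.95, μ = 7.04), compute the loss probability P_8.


ρ = λ/μ = 47.95/7.04 = 6.8111
P_K = (1−ρ)ρ^K/(1−ρ^(K+1)) = (-5.8111·4631563.459394)/(1 − 31545947.141753)
= -26914383.682359/-31545946.141753 = 0.853180

Final: 0.853180


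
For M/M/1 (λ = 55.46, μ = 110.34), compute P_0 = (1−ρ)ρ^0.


ρ = 55.46/110.34 = 0.5026
P_n = (1−ρ)·ρ^n = (1 − 0.5026)·0.5026^0 = 0.4974·1.000000 = 0.497372

Final: 0.497372


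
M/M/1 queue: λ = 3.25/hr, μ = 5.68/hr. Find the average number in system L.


ρ = λ/μ = 3.25/5.68 = 0.5722
L = ρ/(1−ρ) = 0.5722/(1 − 0.5722) = 0.5722/0.4278 = 1.3374

Final: 1.3374


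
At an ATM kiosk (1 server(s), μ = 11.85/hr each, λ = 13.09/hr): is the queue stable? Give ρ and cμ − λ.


Total capacity cμ = 1·11.85 = 11.85/hr
ρ = λ/(cμ) = 13.09/11.85 = 1.1046
Stable ⇔ ρ < 1: NO
Spare capacity = cμ − λ = 11.85 − 13.09 = -1.24/hr

Final: ρ = 1.1046; unstable; margin = -1.24/hr


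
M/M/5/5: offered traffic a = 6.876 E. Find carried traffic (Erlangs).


B(5,6.876) = 0.417321 (Erlang-B)
Carried load = a(1 − B) = 6.876·(1 − 0.417321) = 6.876·0.582679 = 4.0065 E

Final: 4.0065 Erlangs


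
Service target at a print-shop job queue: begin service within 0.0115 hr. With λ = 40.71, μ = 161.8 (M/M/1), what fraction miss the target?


ρ = 40.71/161.8 = 0.2516
P(Wq > t) = ρ·e^{−(μ−λ)t} = 0.2516·e^{−1.3925}
= 0.2516·0.248445 = 0.062510

Final: 0.062510


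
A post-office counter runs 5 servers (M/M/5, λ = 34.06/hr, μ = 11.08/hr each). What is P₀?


a = λ/μ = 34.06/11.08 = 3.0740; ρ = a/c = 0.6148
Σ_{k=0}^{4} a^k/k! (terms k=0..4) = 1.00000 + 3.07401 + 4.72476 + 4.84132 + 3.72056 = 17.36064
Tail: a^5/(5!(1−ρ)) = 274.48867/(120·0.3852) = 5.93825
P₀ = 1/(17.36064 + 5.93825) = 1/23.29889 = 0.042920

Final: 0.042920


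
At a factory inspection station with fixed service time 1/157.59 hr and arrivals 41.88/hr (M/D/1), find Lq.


ρ = 41.88/157.59 = 0.2658
M/D/1: Lq = ρ²/(2(1−ρ)) = 0.07062/(2·0.7342) = 0.04809

Final: 0.04809


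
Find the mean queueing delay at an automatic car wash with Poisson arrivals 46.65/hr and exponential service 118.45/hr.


ρ = 46.65/118.45 = 0.3938
Wq = ρ/(μ−λ) = 0.3938/(118.45 − 46.65) = 0.3938/71.80 = 0.005485 hr

Final: 0.005485 hr


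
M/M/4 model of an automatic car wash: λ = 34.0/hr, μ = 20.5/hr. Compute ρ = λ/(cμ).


ρ = λ/(cμ) = 34.0/(4·20.5) = 34.0/82.00 = 0.4146

Final: 0.4146


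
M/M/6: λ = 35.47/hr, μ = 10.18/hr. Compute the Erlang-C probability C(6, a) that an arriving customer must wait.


a = λ/μ = 3.4843; ρ = a/6 = 0.5807
P₀ = 0.029453 (from M/M/c formula)
C(c,a) = [a^c/(c!(1−ρ))]·P₀ = [1789.28888/(720·0.4193)]·0.029453
= 5.92703·0.029453 = 0.174571

Final: 0.174571


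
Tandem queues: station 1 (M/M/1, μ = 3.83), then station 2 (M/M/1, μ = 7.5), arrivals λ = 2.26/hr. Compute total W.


Each node sees arrival rate λ = 2.26/hr (tandem ⇒ throughput preserved).
W₁ = 1/(μ₁−λ) = 1/(3.83−2.26) = 0.63694 hr
W₂ = 1/(μ₂−λ) = 1/(7.5−2.26) = 0.19084 hr
W_total = W₁ + W₂ = 0.63694 + 0.19084 = 0.82778 hr

Final: 0.82778 hr


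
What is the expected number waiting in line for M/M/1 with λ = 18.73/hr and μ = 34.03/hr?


ρ = 18.73/34.03 = 0.5504
Lq = ρ²/(1−ρ) = 0.3029/0.4496 = 0.6738

Final: 0.6738


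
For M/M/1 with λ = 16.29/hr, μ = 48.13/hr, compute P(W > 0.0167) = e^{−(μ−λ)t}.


W ~ Exponential(μ−λ) for M/M/1.
μ − λ = 48.13 − 16.29 = 31.8400
P(W > t) = e^{−(μ−λ)t} = e^{−0.5317} = 0.587589

Final: 0.587589


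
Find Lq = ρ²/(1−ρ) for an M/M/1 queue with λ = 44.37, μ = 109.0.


ρ = 44.37/109.0 = 0.4071
Lq = ρ²/(1−ρ) = 0.1657/0.5929 = 0.2795

Final: 0.2795


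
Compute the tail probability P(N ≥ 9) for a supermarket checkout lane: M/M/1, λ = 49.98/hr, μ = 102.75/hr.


ρ = 49.98/102.75 = 0.4864
P(N ≥ n) = ρ^n = 0.4864^9 = 0.001525

Final: 0.001525


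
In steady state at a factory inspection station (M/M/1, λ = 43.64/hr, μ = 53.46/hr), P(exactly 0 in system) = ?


ρ = 43.64/53.46 = 0.8163
P_n = (1−ρ)·ρ^n = (1 − 0.8163)·0.8163^0 = 0.1837·1.000000 = 0.183689

Final: 0.183689


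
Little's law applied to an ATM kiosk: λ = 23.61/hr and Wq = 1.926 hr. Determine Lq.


Lq = λWq = 23.61·1.926 = 45.4729

Final: 45.4729


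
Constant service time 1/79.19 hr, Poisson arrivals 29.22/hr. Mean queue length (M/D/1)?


ρ = 29.22/79.19 = 0.3690
M/D/1: Lq = ρ²/(2(1−ρ)) = 0.1362/(2·0.6310) = 0.10788

Final: 0.10788


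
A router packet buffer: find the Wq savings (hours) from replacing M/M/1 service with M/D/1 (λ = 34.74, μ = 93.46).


ρ = 34.74/93.46 = 0.3717
Wq(M/M/1) = ρ/(μ−λ) = 0.3717/58.72 = 0.006330 hr
Wq(M/D/1) = ρ/(2(μ−λ)) = 0.003165 hr
Savings = 0.006330 − 0.003165 = 0.003165 hr

Final: 0.003165 hr


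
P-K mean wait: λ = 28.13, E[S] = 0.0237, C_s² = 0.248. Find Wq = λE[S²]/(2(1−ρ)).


ρ = λ·E[S] = 28.13·0.0237 = 0.6667
E[S²] = E[S]²(1+C_s²) = 0.0237²·(1+0.248) = 0.0007010
Wq = λ·E[S²]/(2(1−ρ)) = 28.13·0.0007010/(2·0.3333) = 0.02958 hr

Final: 0.02958 hr


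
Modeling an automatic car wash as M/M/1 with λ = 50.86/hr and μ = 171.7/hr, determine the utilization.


ρ = λ/μ = 50.86/171.7 = 0.2962

Final: 0.2962


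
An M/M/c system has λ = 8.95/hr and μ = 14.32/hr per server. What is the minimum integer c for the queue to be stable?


Stability requires cμ > λ ⇔ c > λ/μ.
λ/μ = 8.95/14.32 = 0.6250
Minimum integer c = ⌊0.6250⌋ + 1 = 1
Check: 1·14.32 = 14.32 > 8.95, while 0·14.32 = 0.00 ≤ 8.95

Final: 1 servers


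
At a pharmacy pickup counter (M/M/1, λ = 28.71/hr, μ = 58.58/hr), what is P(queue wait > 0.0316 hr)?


ρ = 28.71/58.58 = 0.4901
P(Wq > t) = ρ·e^{−(μ−λ)t} = 0.4901·e^{−0.9439}
= 0.4901·0.389110 = 0.190703

Final: 0.190703


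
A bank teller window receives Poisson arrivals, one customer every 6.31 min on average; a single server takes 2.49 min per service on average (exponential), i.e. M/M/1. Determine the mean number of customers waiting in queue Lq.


λ = 60/6.31 = 9.5087 /hr
μ = 60/2.49 = 24.0964 /hr
ρ = λ/μ = 9.5087/24.0964 = 0.3946
Lq = ρ²/(1−ρ) = 0.1557/0.6054 = 0.2572

Final: 0.2572


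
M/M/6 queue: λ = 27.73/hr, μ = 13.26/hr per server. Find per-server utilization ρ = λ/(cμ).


ρ = λ/(cμ) = 27.73/(6·13.26) = 27.73/79.56 = 0.3485

Final: 0.3485


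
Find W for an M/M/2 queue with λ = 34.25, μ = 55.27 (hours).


a = 0.6197; ρ = 0.3098; P₀ = 0.526901
Lq = P₀·a^c·ρ/(c!(1−ρ)²) = 0.06581
Wq = Lq/λ = 0.06581/34.25 = 0.001921 hr
W = Wq + 1/μ = 0.001921 + 0.01809 = 0.02001 hr

Final: 0.02001 hr


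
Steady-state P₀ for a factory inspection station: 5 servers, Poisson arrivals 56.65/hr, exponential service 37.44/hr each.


a = λ/μ = 56.65/37.44 = 1.5131; ρ = a/c = 0.3026
Σ_{k=0}^{4} a^k/k! (terms k=0..4) = 1.00000 + 1.51309 + 1.14472 + 0.57735 + 0.21840 = 4.45355
Tail: a^5/(5!(1−ρ)) = 7.93086/(120·0.6974) = 0.09477
P₀ = 1/(4.45355 + 0.09477) = 1/4.54832 = 0.219861

Final: 0.219861


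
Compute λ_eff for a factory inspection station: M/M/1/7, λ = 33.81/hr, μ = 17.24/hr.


ρ = 1.9611; P_K = (1−ρ)ρ^7/(1−ρ^8) = 0.492342
λ_eff = λ(1 − P_K) = 33.81·(1 − 0.492342) = 33.81·0.507658 = 17.1639 /hr

Final: 17.1639 /hr


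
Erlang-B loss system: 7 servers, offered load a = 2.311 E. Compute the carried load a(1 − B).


B(7,2.311) = 0.006945 (Erlang-B)
Carried load = a(1 − B) = 2.311·(1 − 0.006945) = 2.311·0.993055 = 2.2950 E

Final: 2.2950 Erlangs


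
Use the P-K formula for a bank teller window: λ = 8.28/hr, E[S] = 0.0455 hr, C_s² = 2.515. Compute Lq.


ρ = λ·E[S] = 8.28·0.0455 = 0.3767
Lq = ρ²(1+C_s²)/(2(1−ρ)) = 0.1419·(1+2.515)/(2·0.6233)
= 0.1419·3.5150/1.2465 = 0.40023

Final: 0.40023


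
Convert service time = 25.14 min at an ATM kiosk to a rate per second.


μ = 1/(service time) in consistent units.
1 second = 0.0166667 min, so μ = 0.0166667/25.14 = 0.0006630 per second

Final: 0.0006630 /sec


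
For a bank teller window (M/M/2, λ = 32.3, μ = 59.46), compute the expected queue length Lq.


a = λ/μ = 0.5432; ρ = a/2 = 0.2716
P₀ = 0.572808
Lq = P₀·a^c·ρ / (c!·(1−ρ)²) = 0.572808·0.29509·0.2716/(2·0.53055)
= 0.04327

Final: 0.04327


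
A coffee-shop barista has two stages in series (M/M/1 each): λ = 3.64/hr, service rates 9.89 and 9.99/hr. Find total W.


Each node sees arrival rate λ = 3.64/hr (tandem ⇒ throughput preserved).
W₁ = 1/(μ₁−λ) = 1/(9.89−3.64) = 0.16000 hr
W₂ = 1/(μ₂−λ) = 1/(9.99−3.64) = 0.15748 hr
W_total = W₁ + W₂ = 0.16000 + 0.15748 = 0.31748 hr

Final: 0.31748 hr


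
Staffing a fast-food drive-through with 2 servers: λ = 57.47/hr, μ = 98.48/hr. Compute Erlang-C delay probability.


a = λ/μ = 0.5836; ρ = a/2 = 0.2918
P₀ = 0.548245 (from M/M/c formula)
C(c,a) = [a^c/(c!(1−ρ))]·P₀ = [0.34055/(2·0.7082)]·0.548245
= 0.24043·0.548245 = 0.131815

Final: 0.131815


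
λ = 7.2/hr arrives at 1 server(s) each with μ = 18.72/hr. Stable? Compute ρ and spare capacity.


Total capacity cμ = 1·18.72 = 18.72/hr
ρ = λ/(cμ) = 7.2/18.72 = 0.3846
Stable ⇔ ρ < 1: YES
Spare capacity = cμ − λ = 18.72 − 7.2 = 11.52/hr

Final: ρ = 0.3846; stable; margin = 11.52/hr


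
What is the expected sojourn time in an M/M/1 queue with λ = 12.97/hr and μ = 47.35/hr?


W = 1/(μ−λ) = 1/(47.35 − 12.97) = 1/34.38 = 0.02909 hr

Final: 0.02909 hr


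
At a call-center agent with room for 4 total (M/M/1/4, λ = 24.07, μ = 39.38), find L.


ρ = 24.07/39.38 = 0.6112
L = ρ[1 − (K+1)ρ^K + Kρ^(K+1)] / [(1−ρ)(1−ρ^(K+1))]
Numerator: 0.6112·(1 − 5·0.139573 + 4·0.085310) = 0.393247
Denominator: (0.3888)·(0.914690) = 0.355609
L = 0.393247/0.355609 = 1.1058

Final: 1.1058


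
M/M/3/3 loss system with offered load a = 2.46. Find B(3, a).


B(c,a) = (a^c/c!) / Σ_{k=0}^{c} a^k/k!
a^3/3! = 2.481156
Σ terms (k=0..3): 1.00000 + 2.46000 + 3.02580 + 2.48116 = 8.966956
B = 2.481156/8.966956 = 0.276700

Final: 0.276700


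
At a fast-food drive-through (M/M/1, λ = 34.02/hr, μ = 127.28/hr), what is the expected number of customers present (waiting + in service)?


ρ = λ/μ = 34.02/127.28 = 0.2673
L = ρ/(1−ρ) = 0.2673/(1 − 0.2673) = 0.2673/0.7327 = 0.3648

Final: 0.3648


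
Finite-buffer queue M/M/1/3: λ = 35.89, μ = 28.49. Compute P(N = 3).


ρ = λ/μ = 35.89/28.49 = 1.2597
P_K = (1−ρ)ρ^K/(1−ρ^(K+1)) = (-0.2597·1.999139)/(1 − 2.518396)
= -0.519257/-1.518396 = 0.341977

Final: 0.341977


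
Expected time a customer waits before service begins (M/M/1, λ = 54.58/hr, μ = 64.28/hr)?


ρ = 54.58/64.28 = 0.8491
Wq = ρ/(μ−λ) = 0.8491/(64.28 − 54.58) = 0.8491/9.70 = 0.08754 hr

Final: 0.08754 hr


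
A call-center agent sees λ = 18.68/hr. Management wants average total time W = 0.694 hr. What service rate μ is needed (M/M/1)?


W = 1/(μ−λ) ⇒ μ − λ = 1/W = 1/0.694 = 1.4409
μ = λ + 1/W = 18.68 + 1.4409 = 20.1209 per hr

Final: 20.1209 /hr


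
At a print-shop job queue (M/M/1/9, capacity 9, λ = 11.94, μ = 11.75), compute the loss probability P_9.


ρ = λ/μ = 11.94/11.75 = 1.0162
P_K = (1−ρ)ρ^K/(1−ρ^(K+1)) = (-0.01617·1.155309)/(1 − 1.173991)
= -0.018682/-0.173991 = 0.107371

Final: 0.107371


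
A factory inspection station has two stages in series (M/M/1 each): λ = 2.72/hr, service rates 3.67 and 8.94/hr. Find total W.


Each node sees arrival rate λ = 2.72/hr (tandem ⇒ throughput preserved).
W₁ = 1/(μ₁−λ) = 1/(3.67−2.72) = 1.05263 hr
W₂ = 1/(μ₂−λ) = 1/(8.94−2.72) = 0.16077 hr
W_total = W₁ + W₂ = 1.05263 + 0.16077 = 1.21340 hr

Final: 1.21340 hr


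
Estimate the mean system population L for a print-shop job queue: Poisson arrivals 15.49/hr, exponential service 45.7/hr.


ρ = λ/μ = 15.49/45.7 = 0.3389
L = ρ/(1−ρ) = 0.3389/(1 − 0.3389) = 0.3389/0.6611 = 0.5127

Final: 0.5127


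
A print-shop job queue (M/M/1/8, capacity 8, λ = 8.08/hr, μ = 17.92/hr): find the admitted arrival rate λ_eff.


ρ = 0.4509; P_K = (1−ρ)ρ^8/(1−ρ^9) = 0.0009388
λ_eff = λ(1 − P_K) = 8.08·(1 − 0.0009388) = 8.08·0.999061 = 8.0724 /hr

Final: 8.0724 /hr


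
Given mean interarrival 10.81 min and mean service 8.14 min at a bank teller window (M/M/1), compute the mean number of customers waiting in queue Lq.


λ = 60/10.81 = 5.5504 /hr
μ = 60/8.14 = 7.3710 /hr
ρ = λ/μ = 5.5504/7.3710 = 0.7530
Lq = ρ²/(1−ρ) = 0.5670/0.2470 = 2.2957

Final: 2.2957


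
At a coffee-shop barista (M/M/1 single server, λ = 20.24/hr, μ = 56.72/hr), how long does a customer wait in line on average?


ρ = 20.24/56.72 = 0.3568
Wq = ρ/(μ−λ) = 0.3568/(56.72 − 20.24) = 0.3568/36.48 = 0.009782 hr

Final: 0.009782 hr


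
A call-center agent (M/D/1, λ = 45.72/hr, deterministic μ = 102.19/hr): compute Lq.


ρ = 45.72/102.19 = 0.4474
M/D/1: Lq = ρ²/(2(1−ρ)) = 0.2002/(2·0.5526) = 0.18112

Final: 0.18112


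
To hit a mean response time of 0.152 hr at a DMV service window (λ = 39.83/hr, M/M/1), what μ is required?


W = 1/(μ−λ) ⇒ μ − λ = 1/W = 1/0.152 = 6.5789
μ = λ + 1/W = 39.83 + 6.5789 = 46.4089 per hr

Final: 46.4089 /hr


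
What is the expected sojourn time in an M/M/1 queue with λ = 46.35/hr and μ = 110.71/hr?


W = 1/(μ−λ) = 1/(110.71 − 46.35) = 1/64.36 = 0.01554 hr

Final: 0.01554 hr


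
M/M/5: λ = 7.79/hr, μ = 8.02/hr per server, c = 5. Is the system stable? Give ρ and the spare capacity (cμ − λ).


Total capacity cμ = 5·8.02 = 40.10/hr
ρ = λ/(cμ) = 7.79/40.10 = 0.1943
Stable ⇔ ρ < 1: YES
Spare capacity = cμ − λ = 40.10 − 7.79 = 32.31/hr

Final: ρ = 0.1943; stable; margin = 32.31/hr


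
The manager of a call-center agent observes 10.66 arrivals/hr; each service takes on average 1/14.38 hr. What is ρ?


ρ = λ/μ = 10.66/14.38 = 0.7413

Final: 0.7413


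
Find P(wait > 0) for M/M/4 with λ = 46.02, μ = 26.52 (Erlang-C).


a = λ/μ = 1.7353; ρ = a/4 = 0.4338
P₀ = 0.173036 (from M/M/c formula)
C(c,a) = [a^c/(c!(1−ρ))]·P₀ = [9.06760/(24·0.5662)]·0.173036
= 0.66731·0.173036 = 0.115469

Final: 0.115469


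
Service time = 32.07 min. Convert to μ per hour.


μ = 1/(service time) in consistent units.
1 hour = 60 min, so μ = 60/32.07 = 1.8709 per hour

Final: 1.8709 /hr


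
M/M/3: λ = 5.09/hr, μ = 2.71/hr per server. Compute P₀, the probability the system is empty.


a = λ/μ = 5.09/2.71 = 1.8782; ρ = a/c = 0.6261
Σ_{k=0}^{2} a^k/k! (terms k=0..2) = 1.00000 + 1.87823 + 1.76387 = 4.64210
Tail: a^3/(3!(1−ρ)) = 6.62591/(6·0.3739) = 2.95332
P₀ = 1/(4.64210 + 2.95332) = 1/7.59543 = 0.131658

Final: 0.131658


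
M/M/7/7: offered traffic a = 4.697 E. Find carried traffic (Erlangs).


B(7,4.697) = 0.101854 (Erlang-B)
Carried load = a(1 − B) = 4.697·(1 − 0.101854) = 4.697·0.898146 = 4.2186 E

Final: 4.2186 Erlangs


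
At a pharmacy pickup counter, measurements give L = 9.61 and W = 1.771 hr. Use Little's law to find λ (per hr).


λ = L/W = 9.61/1.771 = 5.4263 /hr

Final: 5.4263 /hr


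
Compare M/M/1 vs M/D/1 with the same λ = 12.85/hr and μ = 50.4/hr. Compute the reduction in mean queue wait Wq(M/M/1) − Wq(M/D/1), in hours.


ρ = 12.85/50.4 = 0.2550
Wq(M/M/1) = ρ/(μ−λ) = 0.2550/37.55 = 0.006790 hr
Wq(M/D/1) = ρ/(2(μ−λ)) = 0.003395 hr
Savings = 0.006790 − 0.003395 = 0.003395 hr

Final: 0.003395 hr


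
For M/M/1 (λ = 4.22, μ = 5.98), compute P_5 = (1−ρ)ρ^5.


ρ = 4.22/5.98 = 0.7057
P_n = (1−ρ)·ρ^n = (1 − 0.7057)·0.7057^5 = 0.2943·0.175007 = 0.051507

Final: 0.051507


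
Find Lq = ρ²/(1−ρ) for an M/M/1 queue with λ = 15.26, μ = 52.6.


ρ = 15.26/52.6 = 0.2901
Lq = ρ²/(1−ρ) = 0.08417/0.7099 = 0.1186

Final: 0.1186


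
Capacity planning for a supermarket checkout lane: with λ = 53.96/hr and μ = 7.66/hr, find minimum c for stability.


Stability requires cμ > λ ⇔ c > λ/μ.
λ/μ = 53.96/7.66 = 7.0444
Minimum integer c = ⌊7.0444⌋ + 1 = 8
Check: 8·7.66 = 61.28 > 53.96, while 7·7.66 = 53.62 ≤ 53.96

Final: 8 servers


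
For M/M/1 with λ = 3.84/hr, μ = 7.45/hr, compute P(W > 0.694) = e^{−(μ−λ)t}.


W ~ Exponential(μ−λ) for M/M/1.
μ − λ = 7.45 − 3.84 = 3.6100
P(W > t) = e^{−(μ−λ)t} = e^{−2.5053} = 0.081648

Final: 0.081648


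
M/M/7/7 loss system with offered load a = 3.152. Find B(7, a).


B(c,a) = (a^c/c!) / Σ_{k=0}^{c} a^k/k!
a^7/7! = 0.613300
Σ terms (k=0..7): 1.00000 + 3.15200 + 4.96755 + 5.21924 + 4.11276 + 2.59269 + 1.36202 + 0.61330 = 23.019565
B = 0.613300/23.019565 = 0.026643

Final: 0.026643


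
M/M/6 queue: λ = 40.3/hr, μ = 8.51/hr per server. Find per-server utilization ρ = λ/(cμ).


ρ = λ/(cμ) = 40.3/(6·8.51) = 40.3/51.06 = 0.7893

Final: 0.7893


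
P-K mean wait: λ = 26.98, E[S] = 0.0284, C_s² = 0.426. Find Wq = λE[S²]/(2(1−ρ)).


ρ = λ·E[S] = 26.98·0.0284 = 0.7662
E[S²] = E[S]²(1+C_s²) = 0.0284²·(1+0.426) = 0.001150
Wq = λ·E[S²]/(2(1−ρ)) = 26.98·0.001150/(2·0.2338) = 0.06637 hr

Final: 0.06637 hr


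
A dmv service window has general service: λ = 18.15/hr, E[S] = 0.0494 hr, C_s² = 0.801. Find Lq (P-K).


ρ = λ·E[S] = 18.15·0.0494 = 0.8966
Lq = ρ²(1+C_s²)/(2(1−ρ)) = 0.8039·(1+0.801)/(2·0.1034)
= 0.8039·1.8010/0.2068 = 7.00184

Final: 7.00184


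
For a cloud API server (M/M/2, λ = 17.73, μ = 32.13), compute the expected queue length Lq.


a = λ/μ = 0.5518; ρ = a/2 = 0.2759
P₀ = 0.567508
Lq = P₀·a^c·ρ / (c!·(1−ρ)²) = 0.567508·0.30451·0.2759/(2·0.52431)
= 0.04547

Final: 0.04547


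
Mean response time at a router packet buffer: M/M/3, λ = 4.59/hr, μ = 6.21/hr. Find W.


a = 0.7391; ρ = 0.2464; P₀ = 0.475831
Lq = P₀·a^c·ρ/(c!(1−ρ)²) = 0.01389
Wq = Lq/λ = 0.01389/4.59 = 0.003027 hr
W = Wq + 1/μ = 0.003027 + 0.16103 = 0.16406 hr

Final: 0.16406 hr


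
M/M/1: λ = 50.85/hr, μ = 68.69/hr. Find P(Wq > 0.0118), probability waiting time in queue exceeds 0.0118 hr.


ρ = 50.85/68.69 = 0.7403
P(Wq > t) = ρ·e^{−(μ−λ)t} = 0.7403·e^{−0.2105}
= 0.7403·0.810169 = 0.599754

Final: 0.599754


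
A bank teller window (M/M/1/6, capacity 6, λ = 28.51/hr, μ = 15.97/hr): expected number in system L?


ρ = 28.51/15.97 = 1.7852
L = ρ[1 − (K+1)ρ^K + Kρ^(K+1)] / [(1−ρ)(1−ρ^(K+1))]
Numerator: 1.7852·(1 − 7·32.370828 + 6·57.789124) = 216.259947
Denominator: (-0.7852)·(-56.789124) = 44.592086
L = 216.259947/44.592086 = 4.8497

Final: 4.8497


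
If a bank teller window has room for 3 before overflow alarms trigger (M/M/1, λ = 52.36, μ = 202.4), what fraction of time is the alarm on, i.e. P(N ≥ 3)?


ρ = 52.36/202.4 = 0.2587
P(N ≥ n) = ρ^n = 0.2587^3 = 0.017313

Final: 0.017313


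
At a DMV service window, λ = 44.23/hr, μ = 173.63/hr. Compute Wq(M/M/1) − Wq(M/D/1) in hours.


ρ = 44.23/173.63 = 0.2547
Wq(M/M/1) = ρ/(μ−λ) = 0.2547/129.40 = 0.001969 hr
Wq(M/D/1) = ρ/(2(μ−λ)) = 0.0009843 hr
Savings = 0.001969 − 0.0009843 = 0.0009843 hr

Final: 0.0009843 hr


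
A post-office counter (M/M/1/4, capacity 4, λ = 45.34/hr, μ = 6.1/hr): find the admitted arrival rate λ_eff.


ρ = 7.4328; P_K = (1−ρ)ρ^4/(1−ρ^5) = 0.865499
λ_eff = λ(1 − P_K) = 45.34·(1 − 0.865499) = 45.34·0.134501 = 6.0983 /hr

Final: 6.0983 /hr


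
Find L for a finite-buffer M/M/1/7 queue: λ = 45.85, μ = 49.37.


ρ = 45.85/49.37 = 0.9287
L = ρ[1 − (K+1)ρ^K + Kρ^(K+1)] / [(1−ρ)(1−ρ^(K+1))]
Numerator: 0.9287·(1 − 8·0.595845 + 7·0.553362) = 0.099162
Denominator: (0.07130)·(0.446638) = 0.031845
L = 0.099162/0.031845 = 3.1140

Final: 3.1140


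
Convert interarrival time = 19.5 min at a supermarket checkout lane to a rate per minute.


λ = 1/(interarrival time) in consistent units.
1 minute = 1 min, so λ = 1/19.5 = 0.05128 per minute

Final: 0.05128 /min


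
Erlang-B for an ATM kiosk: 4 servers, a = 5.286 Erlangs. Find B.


B(c,a) = (a^c/c!) / Σ_{k=0}^{c} a^k/k!
a^4/4! = 32.530998
Σ terms (k=0..4): 1.00000 + 5.28600 + 13.97090 + 24.61672 + 32.53100 = 77.404619
B = 32.530998/77.404619 = 0.420272

Final: 0.420272


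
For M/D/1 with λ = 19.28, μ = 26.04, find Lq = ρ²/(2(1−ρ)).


ρ = 19.28/26.04 = 0.7404
M/D/1: Lq = ρ²/(2(1−ρ)) = 0.5482/(2·0.2596) = 1.05584

Final: 1.05584


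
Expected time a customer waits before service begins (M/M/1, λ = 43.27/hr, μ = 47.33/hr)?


ρ = 43.27/47.33 = 0.9142
Wq = ρ/(μ−λ) = 0.9142/(47.33 − 43.27) = 0.9142/4.06 = 0.2252 hr

Final: 0.2252 hr


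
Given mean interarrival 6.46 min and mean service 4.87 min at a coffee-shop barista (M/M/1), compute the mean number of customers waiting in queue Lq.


λ = 60/6.46 = 9.2879 /hr
μ = 60/4.87 = 12.3203 /hr
ρ = λ/μ = 9.2879/12.3203 = 0.7539
Lq = ρ²/(1−ρ) = 0.5683/0.2461 = 2.3090

Final: 2.3090


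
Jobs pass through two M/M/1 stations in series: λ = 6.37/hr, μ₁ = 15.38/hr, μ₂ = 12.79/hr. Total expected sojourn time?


Each node sees arrival rate λ = 6.37/hr (tandem ⇒ throughput preserved).
W₁ = 1/(μ₁−λ) = 1/(15.38−6.37) = 0.11099 hr
W₂ = 1/(μ₂−λ) = 1/(12.79−6.37) = 0.15576 hr
W_total = W₁ + W₂ = 0.11099 + 0.15576 = 0.26675 hr

Final: 0.26675 hr


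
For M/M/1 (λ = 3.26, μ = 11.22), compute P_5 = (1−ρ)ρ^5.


ρ = 3.26/11.22 = 0.2906
P_n = (1−ρ)·ρ^n = (1 − 0.2906)·0.2906^5 = 0.7094·0.002071 = 0.001469

Final: 0.001469


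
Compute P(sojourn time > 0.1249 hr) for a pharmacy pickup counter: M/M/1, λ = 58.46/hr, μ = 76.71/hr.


W ~ Exponential(μ−λ) for M/M/1.
μ − λ = 76.71 − 58.46 = 18.2500
P(W > t) = e^{−(μ−λ)t} = e^{−2.2794} = 0.102343

Final: 0.102343


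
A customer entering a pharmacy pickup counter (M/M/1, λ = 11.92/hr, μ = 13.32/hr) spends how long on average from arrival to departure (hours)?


W = 1/(μ−λ) = 1/(13.32 − 11.92) = 1/1.40 = 0.7143 hr

Final: 0.7143 hr


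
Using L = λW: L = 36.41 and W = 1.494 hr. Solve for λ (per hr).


λ = L/W = 36.41/1.494 = 24.3708 /hr

Final: 24.3708 /hr


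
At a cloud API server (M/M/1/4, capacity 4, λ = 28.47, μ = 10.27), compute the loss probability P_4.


ρ = λ/μ = 28.47/10.27 = 2.7722
P_K = (1−ρ)ρ^K/(1−ρ^(K+1)) = (-1.7722·59.056553)/(1 − 163.713735)
= -104.657182/-162.713735 = 0.643198

Final: 0.643198


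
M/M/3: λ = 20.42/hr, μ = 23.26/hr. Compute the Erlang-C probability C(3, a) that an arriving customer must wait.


a = λ/μ = 0.8779; ρ = a/3 = 0.2926
P₀ = 0.412766 (from M/M/c formula)
C(c,a) = [a^c/(c!(1−ρ))]·P₀ = [0.67661/(6·0.7074)]·0.412766
= 0.15942·0.412766 = 0.065803

Final: 0.065803


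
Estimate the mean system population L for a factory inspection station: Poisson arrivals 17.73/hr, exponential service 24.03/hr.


ρ = λ/μ = 17.73/24.03 = 0.7378
L = ρ/(1−ρ) = 0.7378/(1 − 0.7378) = 0.7378/0.2622 = 2.8143

Final: 2.8143


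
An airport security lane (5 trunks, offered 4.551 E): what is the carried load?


B(5,4.551) = 0.247399 (Erlang-B)
Carried load = a(1 − B) = 4.551·(1 − 0.247399) = 4.551·0.752601 = 3.4251 E

Final: 3.4251 Erlangs


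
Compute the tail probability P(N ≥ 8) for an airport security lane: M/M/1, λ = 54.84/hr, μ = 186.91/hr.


ρ = 54.84/186.91 = 0.2934
P(N ≥ n) = ρ^n = 0.2934^8 = 0.00005492

Final: 0.00005492


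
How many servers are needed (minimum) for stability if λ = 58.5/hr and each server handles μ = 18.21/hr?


Stability requires cμ > λ ⇔ c > λ/μ.
λ/μ = 58.5/18.21 = 3.2125
Minimum integer c = ⌊3.2125⌋ + 1 = 4
Check: 4·18.21 = 72.84 > 58.5, while 3·18.21 = 54.63 ≤ 58.5

Final: 4 servers


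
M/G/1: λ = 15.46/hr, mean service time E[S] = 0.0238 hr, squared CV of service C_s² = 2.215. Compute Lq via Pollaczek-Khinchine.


ρ = λ·E[S] = 15.46·0.0238 = 0.3679
Lq = ρ²(1+C_s²)/(2(1−ρ)) = 0.1354·(1+2.215)/(2·0.6321)
= 0.1354·3.2150/1.2641 = 0.34433

Final: 0.34433


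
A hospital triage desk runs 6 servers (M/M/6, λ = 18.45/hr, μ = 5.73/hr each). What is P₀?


a = λ/μ = 18.45/5.73 = 3.2199; ρ = a/c = 0.5366
Σ_{k=0}^{5} a^k/k! (terms k=0..5) = 1.00000 + 3.21990 + 5.18386 + 5.56383 + 4.47874 + 2.88421 = 22.33054
Tail: a^6/(6!(1−ρ)) = 1114.42409/(720·0.4634) = 3.34047
P₀ = 1/(22.33054 + 3.34047) = 1/25.67102 = 0.038954

Final: 0.038954


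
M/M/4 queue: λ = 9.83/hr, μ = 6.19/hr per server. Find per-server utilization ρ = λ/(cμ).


ρ = λ/(cμ) = 9.83/(4·6.19) = 9.83/24.76 = 0.3970

Final: 0.3970


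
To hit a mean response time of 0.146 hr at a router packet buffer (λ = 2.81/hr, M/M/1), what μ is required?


W = 1/(μ−λ) ⇒ μ − λ = 1/W = 1/0.146 = 6.8493
μ = λ + 1/W = 2.81 + 6.8493 = 9.6593 per hr

Final: 9.6593 /hr


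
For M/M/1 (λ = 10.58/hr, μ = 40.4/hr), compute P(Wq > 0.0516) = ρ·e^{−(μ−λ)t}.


ρ = 10.58/40.4 = 0.2619
P(Wq > t) = ρ·e^{−(μ−λ)t} = 0.2619·e^{−1.5387}
= 0.2619·0.214657 = 0.056215

Final: 0.056215


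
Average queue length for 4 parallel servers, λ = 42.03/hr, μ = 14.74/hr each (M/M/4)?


a = λ/μ = 2.8514; ρ = a/4 = 0.7129
P₀ = 0.046787
Lq = P₀·a^c·ρ / (c!·(1−ρ)²) = 0.046787·66.10703·0.7129/(24·0.08245)
= 1.11421

Final: 1.11421


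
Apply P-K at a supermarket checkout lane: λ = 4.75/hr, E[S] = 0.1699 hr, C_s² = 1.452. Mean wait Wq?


ρ = λ·E[S] = 4.75·0.1699 = 0.8070
E[S²] = E[S]²(1+C_s²) = 0.1699²·(1+1.452) = 0.070779
Wq = λ·E[S²]/(2(1−ρ)) = 4.75·0.070779/(2·0.1930) = 0.87110 hr

Final: 0.87110 hr


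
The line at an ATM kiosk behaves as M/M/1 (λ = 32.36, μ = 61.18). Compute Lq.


ρ = 32.36/61.18 = 0.5289
Lq = ρ²/(1−ρ) = 0.2798/0.4711 = 0.5939

Final: 0.5939


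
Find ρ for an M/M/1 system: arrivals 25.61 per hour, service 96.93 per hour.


ρ = λ/μ = 25.61/96.93 = 0.2642

Final: 0.2642


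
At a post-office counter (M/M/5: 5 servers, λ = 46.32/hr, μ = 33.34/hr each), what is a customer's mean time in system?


a = 1.3893; ρ = 0.2779; P₀ = 0.248982
Lq = P₀·a^c·ρ/(c!(1−ρ)²) = 0.005723
Wq = Lq/λ = 0.005723/46.32 = 0.0001235 hr
W = Wq + 1/μ = 0.0001235 + 0.02999 = 0.03012 hr

Final: 0.03012 hr


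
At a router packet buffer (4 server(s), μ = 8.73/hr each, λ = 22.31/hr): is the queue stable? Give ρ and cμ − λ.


Total capacity cμ = 4·8.73 = 34.92/hr
ρ = λ/(cμ) = 22.31/34.92 = 0.6389
Stable ⇔ ρ < 1: YES
Spare capacity = cμ − λ = 34.92 − 22.31 = 12.61/hr

Final: ρ = 0.6389; stable; margin = 12.61/hr


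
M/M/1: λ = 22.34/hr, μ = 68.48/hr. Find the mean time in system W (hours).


W = 1/(μ−λ) = 1/(68.48 − 22.34) = 1/46.14 = 0.02167 hr

Final: 0.02167 hr


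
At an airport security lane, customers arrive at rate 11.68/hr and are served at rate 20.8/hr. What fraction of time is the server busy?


ρ = λ/μ = 11.68/20.8 = 0.5615

Final: 0.5615


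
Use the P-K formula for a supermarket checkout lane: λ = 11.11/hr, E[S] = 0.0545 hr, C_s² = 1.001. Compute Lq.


ρ = λ·E[S] = 11.11·0.0545 = 0.6055
Lq = ρ²(1+C_s²)/(2(1−ρ)) = 0.3666·(1+1.001)/(2·0.3945)
= 0.3666·2.0010/0.7890 = 0.92979

Final: 0.92979


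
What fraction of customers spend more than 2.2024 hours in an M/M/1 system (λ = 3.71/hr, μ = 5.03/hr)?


W ~ Exponential(μ−λ) for M/M/1.
μ − λ = 5.03 − 3.71 = 1.3200
P(W > t) = e^{−(μ−λ)t} = e^{−2.9072} = 0.054630

Final: 0.054630


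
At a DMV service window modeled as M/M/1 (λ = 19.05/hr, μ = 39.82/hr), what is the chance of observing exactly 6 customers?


ρ = 19.05/39.82 = 0.4784
P_n = (1−ρ)·ρ^n = (1 − 0.4784)·0.4784^6 = 0.5216·0.011988 = 0.006253

Final: 0.006253


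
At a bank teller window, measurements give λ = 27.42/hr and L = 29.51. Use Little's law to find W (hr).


W = L/λ = 29.51/27.42 = 1.0762 hr

Final: 1.0762 hr
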